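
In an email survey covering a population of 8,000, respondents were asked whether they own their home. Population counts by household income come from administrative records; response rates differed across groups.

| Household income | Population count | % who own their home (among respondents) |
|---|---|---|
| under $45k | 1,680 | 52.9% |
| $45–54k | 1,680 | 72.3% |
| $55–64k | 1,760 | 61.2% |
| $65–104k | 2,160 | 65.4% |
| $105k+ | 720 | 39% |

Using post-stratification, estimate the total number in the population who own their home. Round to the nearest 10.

Each cell contributes its population count × the respondent rate:
  under $45k: 1,680 × 52.9% = 888.72
  $45–54k: 1,680 × 72.3% = 1214.64
  $55–64k: 1,760 × 61.2% = 1077.12
  $65–104k: 2,160 × 65.4% = 1412.64
  $105k+: 720 × 39% = 280.8
Estimated total = 4873.92 → 4,870.

4,870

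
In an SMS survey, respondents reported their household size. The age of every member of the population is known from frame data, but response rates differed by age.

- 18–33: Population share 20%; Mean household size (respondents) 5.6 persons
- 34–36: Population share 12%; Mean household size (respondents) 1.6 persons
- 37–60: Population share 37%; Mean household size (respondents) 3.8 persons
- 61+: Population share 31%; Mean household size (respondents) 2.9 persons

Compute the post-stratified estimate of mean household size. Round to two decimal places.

Post-stratification weights by population share, not respondent share:
  18–33: 0.2 × 5.6 = 1.12
  34–36: 0.12 × 1.6 = 0.192
  37–60: 0.37 × 3.8 = 1.406
  61+: 0.31 × 2.9 = 0.899
Post-stratified estimate = 3.617 → 3.62.

3.62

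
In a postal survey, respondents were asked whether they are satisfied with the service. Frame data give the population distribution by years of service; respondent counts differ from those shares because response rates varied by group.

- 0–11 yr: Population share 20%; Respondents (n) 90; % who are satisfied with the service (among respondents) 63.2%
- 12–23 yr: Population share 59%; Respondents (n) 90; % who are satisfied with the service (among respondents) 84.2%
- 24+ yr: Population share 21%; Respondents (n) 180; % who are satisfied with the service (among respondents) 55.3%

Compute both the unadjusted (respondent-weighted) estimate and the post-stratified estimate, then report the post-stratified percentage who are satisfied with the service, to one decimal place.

73.9%

Without adjustment, the pooled respondent share is:
  (90/360)×63.2 + (90/360)×84.2 + (180/360)×55.3 = 64.5%
Reweighting by population years of service shares:
  0.2×63.2 + 0.59×84.2 + 0.21×55.3 = 73.931%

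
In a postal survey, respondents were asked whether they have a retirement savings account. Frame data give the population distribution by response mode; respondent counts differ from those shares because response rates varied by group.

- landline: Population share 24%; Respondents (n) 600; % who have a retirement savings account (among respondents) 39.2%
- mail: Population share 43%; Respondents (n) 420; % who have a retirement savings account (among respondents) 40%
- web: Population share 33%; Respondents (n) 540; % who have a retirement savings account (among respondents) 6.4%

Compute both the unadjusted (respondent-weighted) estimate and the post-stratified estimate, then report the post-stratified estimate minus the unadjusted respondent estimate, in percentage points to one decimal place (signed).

+0.7 percentage points

Naive respondent-only estimate (weights = respondent counts):
  (600/1560)×39.2 + (420/1560)×40 + (540/1560)×6.4 = 28.0615%
Reweighting by population response mode shares:
  0.24×39.2 + 0.43×40 + 0.33×6.4 = 28.72%
Difference = 28.72 − 28.0615 = 0.6585 pp.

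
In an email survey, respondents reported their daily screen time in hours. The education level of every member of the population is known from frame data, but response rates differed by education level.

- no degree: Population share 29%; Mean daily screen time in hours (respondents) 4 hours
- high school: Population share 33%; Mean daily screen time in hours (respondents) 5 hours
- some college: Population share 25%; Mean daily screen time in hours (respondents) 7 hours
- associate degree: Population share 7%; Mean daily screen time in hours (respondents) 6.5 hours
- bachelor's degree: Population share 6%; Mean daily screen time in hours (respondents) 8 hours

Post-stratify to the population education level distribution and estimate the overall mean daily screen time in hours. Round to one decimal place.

Post-stratification weights by population share, not respondent share:
  no degree: 0.29 × 4 = 1.16
  high school: 0.33 × 5 = 1.65
  some college: 0.25 × 7 = 1.75
  associate degree: 0.07 × 6.5 = 0.455
  bachelor's degree: 0.06 × 8 = 0.48
Post-stratified estimate = 5.495 → 5.5.

5.5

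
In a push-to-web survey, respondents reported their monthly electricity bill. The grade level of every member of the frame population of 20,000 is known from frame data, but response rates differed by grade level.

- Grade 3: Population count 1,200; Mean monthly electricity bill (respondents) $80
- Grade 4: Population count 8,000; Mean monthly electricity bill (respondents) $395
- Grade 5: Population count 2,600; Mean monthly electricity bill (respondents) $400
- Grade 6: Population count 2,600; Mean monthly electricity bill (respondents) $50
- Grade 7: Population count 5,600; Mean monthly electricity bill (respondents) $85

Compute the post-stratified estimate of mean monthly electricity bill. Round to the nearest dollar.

$245

Each cell contributes population-share × respondent value:
  Grade 3: (1,200/20,000) × 80 = 4.8
  Grade 4: (8,000/20,000) × 395 = 158
  Grade 5: (2,600/20,000) × 400 = 52
  Grade 6: (2,600/20,000) × 50 = 6.5
  Grade 7: (5,600/20,000) × 85 = 23.8
Post-stratified estimate = 245.1 → $245.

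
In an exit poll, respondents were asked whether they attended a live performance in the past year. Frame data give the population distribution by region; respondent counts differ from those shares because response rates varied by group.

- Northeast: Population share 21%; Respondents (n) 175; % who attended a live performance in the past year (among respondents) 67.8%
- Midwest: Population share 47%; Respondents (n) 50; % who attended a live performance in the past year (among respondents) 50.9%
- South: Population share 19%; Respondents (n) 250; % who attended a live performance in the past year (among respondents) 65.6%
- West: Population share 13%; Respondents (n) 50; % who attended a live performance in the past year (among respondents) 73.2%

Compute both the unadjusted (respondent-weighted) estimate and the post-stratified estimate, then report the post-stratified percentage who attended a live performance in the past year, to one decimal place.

Unadjusted (pooled respondent) estimate weights by respondent counts:
  (175/525)×67.8 + (50/525)×50.9 + (250/525)×65.6 + (50/525)×73.2 = 65.6571%
Post-stratified estimate weights by population shares:
  0.21×67.8 + 0.47×50.9 + 0.19×65.6 + 0.13×73.2 = 60.141%

60.1%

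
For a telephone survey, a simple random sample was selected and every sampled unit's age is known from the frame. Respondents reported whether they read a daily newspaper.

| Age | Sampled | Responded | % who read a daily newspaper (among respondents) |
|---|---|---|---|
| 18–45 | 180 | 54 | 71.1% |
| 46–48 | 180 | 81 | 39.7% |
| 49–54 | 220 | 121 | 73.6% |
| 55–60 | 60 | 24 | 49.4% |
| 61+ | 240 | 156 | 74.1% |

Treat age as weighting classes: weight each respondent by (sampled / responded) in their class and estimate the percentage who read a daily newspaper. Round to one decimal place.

64.6%

Response rates by class: 18–45 54/180 = 30%, 46–48 81/180 = 45%, 49–54 121/220 = 55%, 55–60 24/60 = 40%, 61+ 156/240 = 65%.
Inverse-response-rate weighting restores each class to its sampled count, so class totals weight by n_sampled:
  18–45: 180 × 71.1 = 12798
  46–48: 180 × 39.7 = 7146
  49–54: 220 × 73.6 = 16192
  55–60: 60 × 49.4 = 2964
  61+: 240 × 74.1 = 17,784
Adjusted estimate = 56,884 / 880 = 64.6409 → 64.6%.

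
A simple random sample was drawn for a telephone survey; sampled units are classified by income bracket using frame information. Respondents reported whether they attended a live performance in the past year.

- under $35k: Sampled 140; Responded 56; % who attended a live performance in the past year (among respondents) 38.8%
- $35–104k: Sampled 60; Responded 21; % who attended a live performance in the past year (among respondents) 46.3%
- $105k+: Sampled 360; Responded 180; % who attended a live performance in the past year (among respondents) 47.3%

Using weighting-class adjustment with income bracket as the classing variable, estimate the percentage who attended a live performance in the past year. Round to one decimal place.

Class response rates: under $35k 56/140 = 40%, $35–104k 21/60 = 35%, $105k+ 180/360 = 50%.
With weight = n_sampled/n_responded per class, the weighted class total is n_sampled:
  under $35k: 140 × 38.8 = 5432
  $35–104k: 60 × 46.3 = 2778
  $105k+: 360 × 47.3 = 17,028
Adjusted estimate = 25,238 / 560 = 45.0679 → 45.1%.

45.1%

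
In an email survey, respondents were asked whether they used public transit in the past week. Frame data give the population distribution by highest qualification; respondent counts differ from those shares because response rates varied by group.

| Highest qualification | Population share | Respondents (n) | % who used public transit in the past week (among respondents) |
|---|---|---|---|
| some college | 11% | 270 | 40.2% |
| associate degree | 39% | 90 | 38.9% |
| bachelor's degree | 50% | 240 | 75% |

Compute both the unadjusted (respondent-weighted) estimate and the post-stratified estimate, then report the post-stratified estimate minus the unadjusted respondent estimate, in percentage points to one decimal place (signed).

Unadjusted (pooled respondent) estimate weights by respondent counts:
  (270/600)×40.2 + (90/600)×38.9 + (240/600)×75 = 53.925%
Post-stratifying to population shares instead:
  0.11×40.2 + 0.39×38.9 + 0.5×75 = 57.093%
Difference = 57.093 − 53.925 = 3.168 pp.

+3.2 percentage points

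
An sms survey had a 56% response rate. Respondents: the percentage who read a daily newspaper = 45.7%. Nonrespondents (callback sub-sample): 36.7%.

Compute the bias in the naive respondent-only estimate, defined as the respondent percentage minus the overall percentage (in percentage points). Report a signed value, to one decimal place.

Nonresponse fraction = 1 − 0.56 = 0.44.
Bias = (nonresponse fraction) × (respondent percentage − nonrespondent percentage)
     = 0.44 × (45.7 − 36.7) = 0.44 × 9 = 3.96.

+4.0 percentage points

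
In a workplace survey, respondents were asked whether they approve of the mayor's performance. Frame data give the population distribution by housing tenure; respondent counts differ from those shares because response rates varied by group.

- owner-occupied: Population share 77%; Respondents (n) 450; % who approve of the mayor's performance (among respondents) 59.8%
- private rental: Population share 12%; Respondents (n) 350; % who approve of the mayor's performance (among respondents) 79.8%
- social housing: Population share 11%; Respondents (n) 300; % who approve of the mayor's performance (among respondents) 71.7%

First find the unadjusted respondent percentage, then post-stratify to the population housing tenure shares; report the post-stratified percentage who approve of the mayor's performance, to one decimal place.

Unadjusted (pooled respondent) estimate weights by respondent counts:
  (450/1100)×59.8 + (350/1100)×79.8 + (300/1100)×71.7 = 69.4091%
Reweighting by population housing tenure shares:
  0.77×59.8 + 0.12×79.8 + 0.11×71.7 = 63.509%

63.5%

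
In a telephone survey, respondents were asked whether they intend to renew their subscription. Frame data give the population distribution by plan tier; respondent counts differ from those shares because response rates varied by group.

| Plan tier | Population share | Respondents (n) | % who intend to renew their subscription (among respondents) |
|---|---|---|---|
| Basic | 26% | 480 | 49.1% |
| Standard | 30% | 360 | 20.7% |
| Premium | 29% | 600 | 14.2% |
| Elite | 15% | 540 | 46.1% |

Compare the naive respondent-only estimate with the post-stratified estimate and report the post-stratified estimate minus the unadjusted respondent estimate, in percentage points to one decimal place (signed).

-2.5 percentage points

Unadjusted (pooled respondent) estimate weights by respondent counts:
  (480/1980)×49.1 + (360/1980)×20.7 + (600/1980)×14.2 + (540/1980)×46.1 = 32.5424%
Post-stratifying to population shares instead:
  0.26×49.1 + 0.3×20.7 + 0.29×14.2 + 0.15×46.1 = 30.009%
Difference = 30.009 − 32.5424 = -2.5334 pp.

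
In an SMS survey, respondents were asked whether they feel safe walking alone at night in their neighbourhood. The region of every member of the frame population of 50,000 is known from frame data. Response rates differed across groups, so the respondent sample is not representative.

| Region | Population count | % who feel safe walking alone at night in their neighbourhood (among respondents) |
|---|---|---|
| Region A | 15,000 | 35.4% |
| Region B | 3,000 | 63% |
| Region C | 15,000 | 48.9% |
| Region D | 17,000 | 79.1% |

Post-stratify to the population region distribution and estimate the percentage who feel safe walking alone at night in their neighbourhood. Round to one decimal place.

56.0%

Each cell contributes population-share × respondent value:
  Region A: (15,000/50,000) × 35.4 = 10.62
  Region B: (3,000/50,000) × 63 = 3.78
  Region C: (15,000/50,000) × 48.9 = 14.67
  Region D: (17,000/50,000) × 79.1 = 26.894
Post-stratified estimate = 55.964 → 56.0%.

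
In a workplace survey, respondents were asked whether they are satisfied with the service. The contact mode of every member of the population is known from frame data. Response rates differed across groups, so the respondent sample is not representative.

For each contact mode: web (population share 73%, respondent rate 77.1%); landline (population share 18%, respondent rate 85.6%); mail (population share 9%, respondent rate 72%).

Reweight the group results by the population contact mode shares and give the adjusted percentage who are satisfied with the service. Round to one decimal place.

78.2%

Weight each group's respondent value by its population share:
  web: 0.73 × 77.1 = 56.283
  landline: 0.18 × 85.6 = 15.408
  mail: 0.09 × 72 = 6.48
Post-stratified estimate = 78.171 → 78.2%.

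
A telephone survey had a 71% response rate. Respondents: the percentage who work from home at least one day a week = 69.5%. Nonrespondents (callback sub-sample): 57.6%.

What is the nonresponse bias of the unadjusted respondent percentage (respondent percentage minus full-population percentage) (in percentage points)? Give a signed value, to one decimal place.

Nonresponse fraction = 1 − 0.71 = 0.29.
Bias = (nonresponse fraction) × (respondent percentage − nonrespondent percentage)
     = 0.29 × (69.5 − 57.6) = 0.29 × 11.9 = 3.451.

+3.5 percentage points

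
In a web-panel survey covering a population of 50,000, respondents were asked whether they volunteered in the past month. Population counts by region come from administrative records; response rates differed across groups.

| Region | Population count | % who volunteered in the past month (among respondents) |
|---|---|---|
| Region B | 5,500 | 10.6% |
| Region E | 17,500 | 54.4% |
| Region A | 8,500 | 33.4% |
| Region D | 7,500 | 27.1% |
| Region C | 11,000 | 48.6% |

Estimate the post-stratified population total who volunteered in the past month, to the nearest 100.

Estimated count per cell = population count × respondent percentage:
  Region B: 5,500 × 10.6% = 583
  Region E: 17,500 × 54.4% = 9520
  Region A: 8,500 × 33.4% = 2839
  Region D: 7,500 × 27.1% = 2032.5
  Region C: 11,000 × 48.6% = 5346
Estimated total = 20320.5 → 20,300.

20,300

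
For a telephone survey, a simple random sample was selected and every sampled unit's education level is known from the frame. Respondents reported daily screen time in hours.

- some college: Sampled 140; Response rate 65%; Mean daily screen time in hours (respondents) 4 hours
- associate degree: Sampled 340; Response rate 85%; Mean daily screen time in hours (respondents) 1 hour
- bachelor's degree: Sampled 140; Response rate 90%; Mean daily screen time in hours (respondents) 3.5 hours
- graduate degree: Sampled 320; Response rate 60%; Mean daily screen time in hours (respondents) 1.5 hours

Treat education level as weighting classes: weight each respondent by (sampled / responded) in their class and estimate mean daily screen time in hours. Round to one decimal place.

2.0

Weighting each respondent by the inverse class response rate inflates each class back to its sampled size, so the class weight is n_sampled:
  some college: 140 × 4 = 560
  associate degree: 340 × 1 = 340
  bachelor's degree: 140 × 3.5 = 490
  graduate degree: 320 × 1.5 = 480
Adjusted estimate = 1870 / 940 = 1.98936 → 2.0.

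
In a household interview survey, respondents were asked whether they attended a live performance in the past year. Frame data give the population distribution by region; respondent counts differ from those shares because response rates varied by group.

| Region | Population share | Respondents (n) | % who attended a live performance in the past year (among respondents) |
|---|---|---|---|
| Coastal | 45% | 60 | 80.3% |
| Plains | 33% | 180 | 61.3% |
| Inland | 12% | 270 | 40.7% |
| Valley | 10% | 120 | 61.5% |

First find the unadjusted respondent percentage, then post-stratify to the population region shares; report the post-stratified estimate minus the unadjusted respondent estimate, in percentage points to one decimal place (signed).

+13.1 percentage points

Naive respondent-only estimate (weights = respondent counts):
  (60/630)×80.3 + (180/630)×61.3 + (270/630)×40.7 + (120/630)×61.5 = 54.319%
Reweighting by population region shares:
  0.45×80.3 + 0.33×61.3 + 0.12×40.7 + 0.1×61.5 = 67.398%
Difference = 67.398 − 54.319 = 13.079 pp.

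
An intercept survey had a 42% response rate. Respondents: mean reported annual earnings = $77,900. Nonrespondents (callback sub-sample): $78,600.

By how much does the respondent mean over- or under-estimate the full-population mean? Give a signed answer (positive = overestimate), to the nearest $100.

-$400

Nonresponse fraction = 1 − 0.42 = 0.58.
Bias = (nonresponse fraction) × (respondent mean − nonrespondent mean)
     = 0.58 × (77,900 − 78,600) = 0.58 × -700 = -406.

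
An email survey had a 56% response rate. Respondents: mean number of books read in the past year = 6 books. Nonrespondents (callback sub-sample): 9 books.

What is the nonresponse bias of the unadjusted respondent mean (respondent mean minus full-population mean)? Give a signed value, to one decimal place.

-1.3

Nonresponse fraction = 1 − 0.56 = 0.44.
Bias = (nonresponse fraction) × (respondent mean − nonrespondent mean)
     = 0.44 × (6 − 9) = 0.44 × -3 = -1.32.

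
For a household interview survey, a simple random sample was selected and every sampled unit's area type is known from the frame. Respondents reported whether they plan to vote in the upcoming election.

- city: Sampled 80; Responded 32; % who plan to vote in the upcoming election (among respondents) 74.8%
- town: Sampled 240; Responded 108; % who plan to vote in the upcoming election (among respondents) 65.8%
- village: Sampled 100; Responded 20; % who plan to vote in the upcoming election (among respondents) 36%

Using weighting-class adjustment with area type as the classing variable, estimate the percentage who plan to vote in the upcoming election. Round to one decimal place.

Class response rates: city 32/80 = 40%, town 108/240 = 45%, village 20/100 = 20%.
Inverse-response-rate weighting restores each class to its sampled count, so class totals weight by n_sampled:
  city: 80 × 74.8 = 5984
  town: 240 × 65.8 = 15,792
  village: 100 × 36 = 3600
Adjusted estimate = 25,376 / 420 = 60.419 → 60.4%.

60.4%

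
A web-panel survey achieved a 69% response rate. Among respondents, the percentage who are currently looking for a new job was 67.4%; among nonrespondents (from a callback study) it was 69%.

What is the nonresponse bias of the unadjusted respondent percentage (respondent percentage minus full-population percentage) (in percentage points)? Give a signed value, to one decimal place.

Nonresponse fraction = 1 − 0.69 = 0.31.
Bias = (nonresponse fraction) × (respondent percentage − nonrespondent percentage)
     = 0.31 × (67.4 − 69) = 0.31 × -1.6 = -0.496.

-0.5 percentage points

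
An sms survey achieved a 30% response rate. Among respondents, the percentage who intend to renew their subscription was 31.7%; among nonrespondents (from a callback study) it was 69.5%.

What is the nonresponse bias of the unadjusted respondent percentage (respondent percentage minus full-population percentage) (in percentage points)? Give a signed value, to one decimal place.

Nonresponse fraction = 1 − 0.3 = 0.7.
Bias = (nonresponse fraction) × (respondent percentage − nonrespondent percentage)
     = 0.7 × (31.7 − 69.5) = 0.7 × -37.8 = -26.46.

-26.5 percentage points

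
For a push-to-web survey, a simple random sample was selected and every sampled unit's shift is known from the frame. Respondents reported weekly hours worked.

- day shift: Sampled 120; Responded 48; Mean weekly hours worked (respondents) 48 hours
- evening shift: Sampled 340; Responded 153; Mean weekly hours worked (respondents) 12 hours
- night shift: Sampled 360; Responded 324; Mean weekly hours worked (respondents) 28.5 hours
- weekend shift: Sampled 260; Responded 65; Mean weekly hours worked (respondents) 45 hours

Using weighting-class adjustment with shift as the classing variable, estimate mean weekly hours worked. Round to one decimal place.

Class response rates: day shift 48/120 = 40%, evening shift 153/340 = 45%, night shift 324/360 = 90%, weekend shift 65/260 = 25%.
With weight = n_sampled/n_responded per class, the weighted class total is n_sampled:
  day shift: 120 × 48 = 5760
  evening shift: 340 × 12 = 4080
  night shift: 360 × 28.5 = 10,260
  weekend shift: 260 × 45 = 11,700
Adjusted estimate = 31,800 / 1,080 = 29.4444 → 29.4.

29.4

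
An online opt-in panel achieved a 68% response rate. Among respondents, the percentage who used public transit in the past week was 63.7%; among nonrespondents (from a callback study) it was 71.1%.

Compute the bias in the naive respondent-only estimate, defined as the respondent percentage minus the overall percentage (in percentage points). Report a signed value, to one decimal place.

Nonresponse fraction = 1 − 0.68 = 0.32.
Bias = (nonresponse fraction) × (respondent percentage − nonrespondent percentage)
     = 0.32 × (63.7 − 71.1) = 0.32 × -7.4 = -2.368.

-2.4 percentage points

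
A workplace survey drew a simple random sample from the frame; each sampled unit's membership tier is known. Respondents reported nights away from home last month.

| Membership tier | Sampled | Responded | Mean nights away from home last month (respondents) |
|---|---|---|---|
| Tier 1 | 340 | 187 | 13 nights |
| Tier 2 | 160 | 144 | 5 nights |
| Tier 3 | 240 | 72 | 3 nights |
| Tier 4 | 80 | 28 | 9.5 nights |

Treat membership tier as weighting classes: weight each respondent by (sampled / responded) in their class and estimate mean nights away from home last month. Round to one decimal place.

8.2

Response rates by class: Tier 1 187/340 = 55%, Tier 2 144/160 = 90%, Tier 3 72/240 = 30%, Tier 4 28/80 = 35%.
Inverse-response-rate weighting restores each class to its sampled count, so class totals weight by n_sampled:
  Tier 1: 340 × 13 = 4420
  Tier 2: 160 × 5 = 800
  Tier 3: 240 × 3 = 720
  Tier 4: 80 × 9.5 = 760
Adjusted estimate = 6700 / 820 = 8.17073 → 8.2.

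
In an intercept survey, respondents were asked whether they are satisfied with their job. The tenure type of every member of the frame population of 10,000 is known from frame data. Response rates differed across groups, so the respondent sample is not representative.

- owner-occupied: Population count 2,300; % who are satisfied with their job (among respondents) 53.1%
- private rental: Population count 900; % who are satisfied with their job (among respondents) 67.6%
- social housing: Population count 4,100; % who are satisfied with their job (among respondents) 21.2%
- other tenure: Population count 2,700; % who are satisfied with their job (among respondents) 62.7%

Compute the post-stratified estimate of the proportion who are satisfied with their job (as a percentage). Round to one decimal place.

43.9%

Weight each group's respondent value by its population share:
  owner-occupied: (2,300/10,000) × 53.1 = 12.213
  private rental: (900/10,000) × 67.6 = 6.084
  social housing: (4,100/10,000) × 21.2 = 8.692
  other tenure: (2,700/10,000) × 62.7 = 16.929
Post-stratified estimate = 43.918 → 43.9%.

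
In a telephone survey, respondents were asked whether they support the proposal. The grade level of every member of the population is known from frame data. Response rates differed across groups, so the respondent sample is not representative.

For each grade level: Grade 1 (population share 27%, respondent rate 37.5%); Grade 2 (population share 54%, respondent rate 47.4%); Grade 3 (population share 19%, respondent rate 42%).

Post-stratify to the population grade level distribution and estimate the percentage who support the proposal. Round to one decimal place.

Each cell contributes population-share × respondent value:
  Grade 1: 0.27 × 37.5 = 10.125
  Grade 2: 0.54 × 47.4 = 25.596
  Grade 3: 0.19 × 42 = 7.98
Post-stratified estimate = 43.701 → 43.7%.

43.7%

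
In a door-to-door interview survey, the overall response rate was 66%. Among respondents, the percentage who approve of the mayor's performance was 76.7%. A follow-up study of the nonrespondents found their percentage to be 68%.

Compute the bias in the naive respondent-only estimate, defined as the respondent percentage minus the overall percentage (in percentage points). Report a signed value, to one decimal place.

Nonresponse fraction = 1 − 0.66 = 0.34.
Bias = (nonresponse fraction) × (respondent percentage − nonrespondent percentage)
     = 0.34 × (76.7 − 68) = 0.34 × 8.7 = 2.958.

+3.0 percentage points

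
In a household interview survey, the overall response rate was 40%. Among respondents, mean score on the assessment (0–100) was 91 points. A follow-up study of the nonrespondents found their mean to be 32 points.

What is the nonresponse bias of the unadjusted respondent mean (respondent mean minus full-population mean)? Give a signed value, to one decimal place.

+35.4

Nonresponse fraction = 1 − 0.4 = 0.6.
Bias = (nonresponse fraction) × (respondent mean − nonrespondent mean)
     = 0.6 × (91 − 32) = 0.6 × 59 = 35.4.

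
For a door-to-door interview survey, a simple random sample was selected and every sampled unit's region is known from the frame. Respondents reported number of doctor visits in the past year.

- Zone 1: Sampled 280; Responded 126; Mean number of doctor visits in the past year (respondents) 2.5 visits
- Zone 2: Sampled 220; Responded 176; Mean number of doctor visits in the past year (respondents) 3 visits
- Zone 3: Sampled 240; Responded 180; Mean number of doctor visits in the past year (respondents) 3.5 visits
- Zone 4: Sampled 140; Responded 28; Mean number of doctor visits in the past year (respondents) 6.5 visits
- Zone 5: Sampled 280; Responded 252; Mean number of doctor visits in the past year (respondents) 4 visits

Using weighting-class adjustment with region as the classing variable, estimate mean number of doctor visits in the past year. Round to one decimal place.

Class response rates: Zone 1 126/280 = 45%, Zone 2 176/220 = 80%, Zone 3 180/240 = 75%, Zone 4 28/140 = 20%, Zone 5 252/280 = 90%.
Weighting each respondent by the inverse class response rate inflates each class back to its sampled size, so the class weight is n_sampled:
  Zone 1: 280 × 2.5 = 700
  Zone 2: 220 × 3 = 660
  Zone 3: 240 × 3.5 = 840
  Zone 4: 140 × 6.5 = 910
  Zone 5: 280 × 4 = 1120
Adjusted estimate = 4230 / 1,160 = 3.64655 → 3.6.

3.6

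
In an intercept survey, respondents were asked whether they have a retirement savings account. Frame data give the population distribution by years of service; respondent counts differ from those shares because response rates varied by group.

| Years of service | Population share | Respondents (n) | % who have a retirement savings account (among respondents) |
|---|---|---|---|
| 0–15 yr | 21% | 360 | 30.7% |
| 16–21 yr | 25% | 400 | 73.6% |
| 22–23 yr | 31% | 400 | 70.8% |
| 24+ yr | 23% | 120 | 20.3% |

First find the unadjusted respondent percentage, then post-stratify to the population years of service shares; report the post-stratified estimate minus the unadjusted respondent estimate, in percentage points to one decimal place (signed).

Without adjustment, the pooled respondent share is:
  (360/1280)×30.7 + (400/1280)×73.6 + (400/1280)×70.8 + (120/1280)×20.3 = 55.6625%
Post-stratifying to population shares instead:
  0.21×30.7 + 0.25×73.6 + 0.31×70.8 + 0.23×20.3 = 51.464%
Difference = 51.464 − 55.6625 = -4.1985 pp.

-4.2 percentage points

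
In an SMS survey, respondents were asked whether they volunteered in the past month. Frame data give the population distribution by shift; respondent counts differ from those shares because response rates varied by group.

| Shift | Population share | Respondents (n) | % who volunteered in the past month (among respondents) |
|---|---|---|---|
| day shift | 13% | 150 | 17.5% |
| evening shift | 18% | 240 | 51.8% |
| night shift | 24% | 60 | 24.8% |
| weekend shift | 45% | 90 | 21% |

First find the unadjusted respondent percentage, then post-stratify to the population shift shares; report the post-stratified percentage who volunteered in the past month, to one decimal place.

Without adjustment, the pooled respondent share is:
  (150/540)×17.5 + (240/540)×51.8 + (60/540)×24.8 + (90/540)×21 = 34.1389%
Post-stratifying to population shares instead:
  0.13×17.5 + 0.18×51.8 + 0.24×24.8 + 0.45×21 = 27.001%

27.0%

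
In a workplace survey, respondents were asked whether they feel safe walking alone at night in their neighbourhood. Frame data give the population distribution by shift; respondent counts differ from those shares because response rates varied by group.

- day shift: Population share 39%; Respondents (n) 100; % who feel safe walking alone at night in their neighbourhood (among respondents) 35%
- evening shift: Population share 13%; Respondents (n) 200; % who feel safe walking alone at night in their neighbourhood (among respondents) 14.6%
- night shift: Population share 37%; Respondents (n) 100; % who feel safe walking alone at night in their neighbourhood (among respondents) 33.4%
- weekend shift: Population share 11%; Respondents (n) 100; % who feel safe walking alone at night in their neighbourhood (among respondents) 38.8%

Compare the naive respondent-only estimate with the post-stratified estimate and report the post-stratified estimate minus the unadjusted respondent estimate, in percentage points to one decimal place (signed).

Naive respondent-only estimate (weights = respondent counts):
  (100/500)×35 + (200/500)×14.6 + (100/500)×33.4 + (100/500)×38.8 = 27.28%
Post-stratifying to population shares instead:
  0.39×35 + 0.13×14.6 + 0.37×33.4 + 0.11×38.8 = 32.174%
Difference = 32.174 − 27.28 = 4.894 pp.

+4.9 percentage points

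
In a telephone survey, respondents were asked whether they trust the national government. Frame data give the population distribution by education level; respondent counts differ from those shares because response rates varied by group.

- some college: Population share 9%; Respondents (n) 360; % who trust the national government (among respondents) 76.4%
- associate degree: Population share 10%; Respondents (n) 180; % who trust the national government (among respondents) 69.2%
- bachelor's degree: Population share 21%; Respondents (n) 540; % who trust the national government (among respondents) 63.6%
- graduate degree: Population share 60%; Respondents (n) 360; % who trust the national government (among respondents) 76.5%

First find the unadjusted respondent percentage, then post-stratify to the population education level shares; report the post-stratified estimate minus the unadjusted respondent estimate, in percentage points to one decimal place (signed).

Naive respondent-only estimate (weights = respondent counts):
  (360/1440)×76.4 + (180/1440)×69.2 + (540/1440)×63.6 + (360/1440)×76.5 = 70.725%
Post-stratifying to population shares instead:
  0.09×76.4 + 0.1×69.2 + 0.21×63.6 + 0.6×76.5 = 73.052%
Difference = 73.052 − 70.725 = 2.327 pp.

+2.3 percentage points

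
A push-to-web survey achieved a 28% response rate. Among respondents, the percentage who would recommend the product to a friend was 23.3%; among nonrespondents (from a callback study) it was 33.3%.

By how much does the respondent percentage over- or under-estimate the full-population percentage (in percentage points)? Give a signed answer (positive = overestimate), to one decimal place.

-7.2 percentage points

Nonresponse fraction = 1 − 0.28 = 0.72.
Bias = (nonresponse fraction) × (respondent percentage − nonrespondent percentage)
     = 0.72 × (23.3 − 33.3) = 0.72 × -10 = -7.2.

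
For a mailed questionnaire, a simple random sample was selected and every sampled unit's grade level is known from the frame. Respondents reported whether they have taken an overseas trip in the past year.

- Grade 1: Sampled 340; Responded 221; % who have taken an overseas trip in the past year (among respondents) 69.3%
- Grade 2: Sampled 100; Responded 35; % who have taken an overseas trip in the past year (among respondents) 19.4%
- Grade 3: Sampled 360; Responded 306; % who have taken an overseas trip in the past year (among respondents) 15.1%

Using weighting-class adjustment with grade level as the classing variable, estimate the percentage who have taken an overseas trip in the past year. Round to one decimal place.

Response rates by class: Grade 1 221/340 = 65%, Grade 2 35/100 = 35%, Grade 3 306/360 = 85%.
Weighting each respondent by the inverse class response rate inflates each class back to its sampled size, so the class weight is n_sampled:
  Grade 1: 340 × 69.3 = 23,562
  Grade 2: 100 × 19.4 = 1940
  Grade 3: 360 × 15.1 = 5436
Adjusted estimate = 30,938 / 800 = 38.6725 → 38.7%.

38.7%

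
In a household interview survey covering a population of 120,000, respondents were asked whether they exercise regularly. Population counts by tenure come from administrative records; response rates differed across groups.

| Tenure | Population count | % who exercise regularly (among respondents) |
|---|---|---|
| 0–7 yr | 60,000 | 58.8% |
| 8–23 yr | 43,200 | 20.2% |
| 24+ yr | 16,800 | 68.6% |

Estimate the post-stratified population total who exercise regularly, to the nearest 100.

Estimated count per cell = population count × respondent percentage:
  0–7 yr: 60,000 × 58.8% = 35,280
  8–23 yr: 43,200 × 20.2% = 8726.4
  24+ yr: 16,800 × 68.6% = 11524.8
Estimated total = 55531.2 → 55,500.

55,500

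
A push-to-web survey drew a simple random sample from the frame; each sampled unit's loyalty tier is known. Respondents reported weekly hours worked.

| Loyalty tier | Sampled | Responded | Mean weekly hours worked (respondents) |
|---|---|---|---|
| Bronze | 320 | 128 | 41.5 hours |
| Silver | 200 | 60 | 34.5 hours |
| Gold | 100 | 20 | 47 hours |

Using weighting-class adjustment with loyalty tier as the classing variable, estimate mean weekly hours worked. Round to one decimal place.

40.1

Response rates by class: Bronze 128/320 = 40%, Silver 60/200 = 30%, Gold 20/100 = 20%.
Inverse-response-rate weighting restores each class to its sampled count, so class totals weight by n_sampled:
  Bronze: 320 × 41.5 = 13,280
  Silver: 200 × 34.5 = 6900
  Gold: 100 × 47 = 4700
Adjusted estimate = 24,880 / 620 = 40.129 → 40.1.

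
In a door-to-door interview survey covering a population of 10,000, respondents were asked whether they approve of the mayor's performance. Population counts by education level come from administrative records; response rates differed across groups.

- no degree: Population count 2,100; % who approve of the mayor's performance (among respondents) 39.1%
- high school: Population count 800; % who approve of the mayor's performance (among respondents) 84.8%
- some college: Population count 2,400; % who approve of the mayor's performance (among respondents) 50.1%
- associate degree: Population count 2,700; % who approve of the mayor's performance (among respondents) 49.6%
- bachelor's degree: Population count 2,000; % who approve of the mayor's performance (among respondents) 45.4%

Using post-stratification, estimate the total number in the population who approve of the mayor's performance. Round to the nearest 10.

4,950

Apply each group's respondent rate to its population count:
  no degree: 2,100 × 39.1% = 821.1
  high school: 800 × 84.8% = 678.4
  some college: 2,400 × 50.1% = 1202.4
  associate degree: 2,700 × 49.6% = 1339.2
  bachelor's degree: 2,000 × 45.4% = 908
Estimated total = 4949.1 → 4,950.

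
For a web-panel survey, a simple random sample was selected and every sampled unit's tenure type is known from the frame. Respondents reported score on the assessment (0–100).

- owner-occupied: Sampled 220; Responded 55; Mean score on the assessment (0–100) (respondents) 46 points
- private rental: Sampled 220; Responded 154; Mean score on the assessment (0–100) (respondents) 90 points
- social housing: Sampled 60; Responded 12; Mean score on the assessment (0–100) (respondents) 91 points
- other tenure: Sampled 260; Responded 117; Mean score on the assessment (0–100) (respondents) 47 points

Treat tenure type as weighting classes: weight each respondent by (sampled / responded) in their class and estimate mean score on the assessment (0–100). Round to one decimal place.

62.6

Response rates by class: owner-occupied 55/220 = 25%, private rental 154/220 = 70%, social housing 12/60 = 20%, other tenure 117/260 = 45%.
Weighting each respondent by the inverse class response rate inflates each class back to its sampled size, so the class weight is n_sampled:
  owner-occupied: 220 × 46 = 10,120
  private rental: 220 × 90 = 19,800
  social housing: 60 × 91 = 5460
  other tenure: 260 × 47 = 12,220
Adjusted estimate = 47,600 / 760 = 62.6316 → 62.6.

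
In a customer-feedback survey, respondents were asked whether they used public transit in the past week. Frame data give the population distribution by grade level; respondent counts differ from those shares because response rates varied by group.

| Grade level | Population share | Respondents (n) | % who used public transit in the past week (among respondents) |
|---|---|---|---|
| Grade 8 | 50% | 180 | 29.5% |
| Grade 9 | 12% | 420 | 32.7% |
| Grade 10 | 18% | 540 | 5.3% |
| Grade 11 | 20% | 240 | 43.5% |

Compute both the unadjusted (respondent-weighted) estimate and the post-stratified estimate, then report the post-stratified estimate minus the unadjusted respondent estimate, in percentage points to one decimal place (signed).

Unadjusted (pooled respondent) estimate weights by respondent counts:
  (180/1380)×29.5 + (420/1380)×32.7 + (540/1380)×5.3 + (240/1380)×43.5 = 23.4391%
Reweighting by population grade level shares:
  0.5×29.5 + 0.12×32.7 + 0.18×5.3 + 0.2×43.5 = 28.328%
Difference = 28.328 − 23.4391 = 4.8889 pp.

+4.9 percentage points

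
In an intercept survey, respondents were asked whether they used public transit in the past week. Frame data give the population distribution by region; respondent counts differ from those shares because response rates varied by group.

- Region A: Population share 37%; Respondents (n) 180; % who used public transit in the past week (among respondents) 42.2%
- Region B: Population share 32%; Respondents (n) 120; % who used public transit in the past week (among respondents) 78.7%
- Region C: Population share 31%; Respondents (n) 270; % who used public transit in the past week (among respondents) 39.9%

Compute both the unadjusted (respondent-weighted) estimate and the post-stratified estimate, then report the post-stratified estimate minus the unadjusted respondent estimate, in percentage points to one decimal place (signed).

+4.4 percentage points

Naive respondent-only estimate (weights = respondent counts):
  (180/570)×42.2 + (120/570)×78.7 + (270/570)×39.9 = 48.7947%
Post-stratifying to population shares instead:
  0.37×42.2 + 0.32×78.7 + 0.31×39.9 = 53.167%
Difference = 53.167 − 48.7947 = 4.3723 pp.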